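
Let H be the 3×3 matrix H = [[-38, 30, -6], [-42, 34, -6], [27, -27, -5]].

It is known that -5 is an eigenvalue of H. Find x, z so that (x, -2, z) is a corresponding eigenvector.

We need (H + 5I)v = 0.
H + 5I = [[-33, 30, -6], [-42, 39, -6], [27, -27, 0]].
Row 1: (-33)·x + (30)·-2 + (-6)·z = 0
Row 2: (-42)·x + (39)·-2 + (-6)·z = 0
Row 3: (27)·x + (-27)·-2 + (0)·z = 0
Solving gives x = -2, z = 1.
Check: H·(-2, -2, 1) = (10, 10, -5) = -5·(-2, -2, 1).

-2, 1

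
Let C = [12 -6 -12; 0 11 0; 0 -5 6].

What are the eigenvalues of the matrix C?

6, 11, 12

Compute the characteristic polynomial p(λ) = det(λI - C).
Cofactor expansion gives p(λ) = λ^3 - 29λ^2 + 270λ - 792.
Try λ = 11: p(11) = 0, so 11 is a root.
Factor out (λ - 11): p(λ) = (λ - 11)·(λ^2 - 18λ + 72).
The quadratic factors as (λ - 6)·(λ - 12).
Eigenvalues: 6, 11, 12.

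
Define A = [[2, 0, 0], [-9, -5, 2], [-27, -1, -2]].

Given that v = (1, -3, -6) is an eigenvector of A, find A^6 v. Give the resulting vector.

First find the eigenvalue: Av = (2, -6, -12) = 2·(1, -3, -6), so λ = 2.
Then A^6 v = λ^6·v = 2^6·(1, -3, -6) = 64·(1, -3, -6) = (64, -192, -384).

(64, -192, -384)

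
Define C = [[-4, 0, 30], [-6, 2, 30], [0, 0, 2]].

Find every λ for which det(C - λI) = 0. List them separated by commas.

-4, 2, 2

The characteristic polynomial is p(λ) = det(λI - C).
Expanding along the first row, p(λ) = λ^3 - 12λ + 16.
Since p(2) = 0, λ = 2 is a root.
Factor out (λ - 2): p(λ) = (λ - 2)·(λ^2 + 2λ - 8).
The quadratic factors as (λ + 4)·(λ - 2).
Eigenvalues: -4, 2, 2.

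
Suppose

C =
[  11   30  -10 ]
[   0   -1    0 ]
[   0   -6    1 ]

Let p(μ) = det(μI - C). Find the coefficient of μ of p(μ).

p(μ) = μ^3 - 11μ^2 - μ + 11.
The coefficient of μ is -1.

-1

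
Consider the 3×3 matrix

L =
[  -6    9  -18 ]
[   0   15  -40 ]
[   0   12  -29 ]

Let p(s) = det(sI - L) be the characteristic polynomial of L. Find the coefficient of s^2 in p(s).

The coefficient of s^2 of det(sI - L) is −trace(L).
trace(L) = (-6) + (15) + (-29) = -20, so the coefficient is 20.

20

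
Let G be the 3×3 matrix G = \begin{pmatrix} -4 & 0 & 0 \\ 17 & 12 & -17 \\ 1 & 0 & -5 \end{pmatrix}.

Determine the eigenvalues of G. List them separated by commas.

-5, -4, 12

The characteristic polynomial is p(μ) = det(μI - G).
Expanding along the first row, p(μ) = μ^3 - 3μ^2 - 88μ - 240.
Try μ = -5: p(-5) = 0, so -5 is a root.
Dividing by (μ + 5) leaves μ^2 - 8μ - 48.
The quadratic factors as (μ + 4)·(μ - 12).
Eigenvalues: -5, -4, 12.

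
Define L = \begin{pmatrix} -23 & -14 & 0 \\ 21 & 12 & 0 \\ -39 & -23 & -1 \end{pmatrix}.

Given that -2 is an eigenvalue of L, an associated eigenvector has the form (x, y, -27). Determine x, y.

-6, 9

We need (L + 2I)v = 0.
L + 2I = [[-21, -14, 0], [21, 14, 0], [-39, -23, 1]].
Row 1: (-21)·x + (-14)·y + (0)·-27 = 0
Row 2: (21)·x + (14)·y + (0)·-27 = 0
Row 3: (-39)·x + (-23)·y + (1)·-27 = 0
Solving gives x = -6, y = 9.
Check: L·(-6, 9, -27) = (12, -18, 54) = -2·(-6, 9, -27).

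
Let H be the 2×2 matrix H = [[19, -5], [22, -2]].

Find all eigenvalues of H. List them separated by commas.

8, 9

det(H - tI) = (19 - t)(-2 - t) - (-5)·(22) = t^2 - 17t + 72.
This factors as (t - 8)·(t - 9) = 0.
Eigenvalues: 8, 9.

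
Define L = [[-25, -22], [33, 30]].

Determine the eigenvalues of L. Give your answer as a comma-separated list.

det(L - λI) = (-25 - λ)(30 - λ) - (-22)·(33) = λ^2 - 5λ - 24.
This factors as (λ + 3)·(λ - 8) = 0.
Eigenvalues: -3, 8.

-3, 8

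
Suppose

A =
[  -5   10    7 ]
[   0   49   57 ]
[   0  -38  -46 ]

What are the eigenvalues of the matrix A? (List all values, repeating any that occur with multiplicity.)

Compute the characteristic polynomial p(λ) = det(λI - A).
Expanding along the first row, p(λ) = λ^3 + 2λ^2 - 103λ - 440.
Try λ = -5: p(-5) = 0, so -5 is a root.
Factor out (λ + 5): p(λ) = (λ + 5)·(λ^2 - 3λ - 88).
The quadratic factors as (λ + 8)·(λ - 11).
Eigenvalues: -8, -5, 11.

-8, -5, 11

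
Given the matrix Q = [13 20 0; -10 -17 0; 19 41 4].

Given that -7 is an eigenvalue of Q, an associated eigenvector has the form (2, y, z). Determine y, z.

-2, 4

We need (Q + 7I)v = 0.
Q + 7I = [[20, 20, 0], [-10, -10, 0], [19, 41, 11]].
Row 1: (20)·2 + (20)·y + (0)·z = 0
Row 2: (-10)·2 + (-10)·y + (0)·z = 0
Row 3: (19)·2 + (41)·y + (11)·z = 0
Solving gives y = -2, z = 4.
Check: Q·(2, -2, 4) = (-14, 14, -28) = -7·(2, -2, 4).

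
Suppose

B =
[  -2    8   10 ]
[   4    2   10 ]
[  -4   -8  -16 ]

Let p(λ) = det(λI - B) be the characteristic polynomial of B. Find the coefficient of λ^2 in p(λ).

The coefficient of λ^2 of det(λI - B) is −trace(B).
trace(B) = (-2) + (2) + (-16) = -16, so the coefficient is 16.

16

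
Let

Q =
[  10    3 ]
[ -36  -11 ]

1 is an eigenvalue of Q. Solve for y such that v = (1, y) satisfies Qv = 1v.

We need (Q - 1I)v = 0.
Q - 1I = [[9, 3], [-36, -12]].
Row 1: (9)·1 + (3)·y = 0
Row 2: (-36)·1 + (-12)·y = 0
Solving gives y = -3.
Check: Q·(1, -3) = (1, -3) = 1·(1, -3).

-3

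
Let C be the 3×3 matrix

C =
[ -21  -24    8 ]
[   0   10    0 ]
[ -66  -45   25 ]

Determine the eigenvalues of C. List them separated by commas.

Set up det(λI - C) = 0.
Expanding along the first row, p(λ) = λ^3 - 14λ^2 + 43λ - 30.
Try λ = 10: p(10) = 0, so 10 is a root.
Factor out (λ - 10): p(λ) = (λ - 10)·(λ^2 - 4λ + 3).
The quadratic factors as (λ - 1)·(λ - 3).
Eigenvalues: 1, 3, 10.

1, 3, 10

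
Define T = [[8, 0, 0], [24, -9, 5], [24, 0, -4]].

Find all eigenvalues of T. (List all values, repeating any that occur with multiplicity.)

Set up det(lambda·I - T) = 0.
Cofactor expansion gives p(lambda) = lambda^3 + 5·lambda^2 - 68·lambda - 288.
Try lambda = -4: p(-4) = 0, so -4 is a root.
Dividing by (lambda + 4) leaves lambda^2 + lambda - 72.
The quadratic factors as (lambda + 9)·(lambda - 8).
Eigenvalues: -9, -4, 8.

-9, -4, 8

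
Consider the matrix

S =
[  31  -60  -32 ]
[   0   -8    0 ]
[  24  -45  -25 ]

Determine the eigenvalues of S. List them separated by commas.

-8, -1, 7

Set up det(λI - S) = 0.
Expanding along the first row, p(λ) = λ^3 + 2λ^2 - 55λ - 56.
Try λ = -1: p(-1) = 0, so -1 is a root.
Dividing by (λ + 1) leaves λ^2 + λ - 56.
The quadratic factors as (λ + 8)·(λ - 7).
Eigenvalues: -8, -1, 7.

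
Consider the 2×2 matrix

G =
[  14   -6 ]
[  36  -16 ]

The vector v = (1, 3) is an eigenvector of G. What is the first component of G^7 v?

First find the eigenvalue: Gv = (-4, -12) = -4·(1, 3), so λ = -4.
Then G^7 v = λ^7·v = (-4)^7·(1, 3) = -16384·(1, 3) = (-16384, -49152).

-16384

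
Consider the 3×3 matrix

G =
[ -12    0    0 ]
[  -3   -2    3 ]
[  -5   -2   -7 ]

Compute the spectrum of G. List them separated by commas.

-12, -5, -4

Set up det(λI - G) = 0.
Expanding the 3×3 determinant: p(λ) = λ^3 + 21λ^2 + 128λ + 240.
Rational-root test: λ = -4 gives p(-4) = 0.
Dividing by (λ + 4) leaves λ^2 + 17λ + 60.
The quadratic factors as (λ + 12)·(λ + 5).
Eigenvalues: -12, -5, -4.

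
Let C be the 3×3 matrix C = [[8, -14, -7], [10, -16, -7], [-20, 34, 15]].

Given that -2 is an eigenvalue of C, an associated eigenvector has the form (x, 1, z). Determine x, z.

0, -2

We need (C + 2I)v = 0.
C + 2I = [[10, -14, -7], [10, -14, -7], [-20, 34, 17]].
Row 1: (10)·x + (-14)·1 + (-7)·z = 0
Row 2: (10)·x + (-14)·1 + (-7)·z = 0
Row 3: (-20)·x + (34)·1 + (17)·z = 0
Solving gives x = 0, z = -2.
Check: C·(0, 1, -2) = (0, -2, 4) = -2·(0, 1, -2).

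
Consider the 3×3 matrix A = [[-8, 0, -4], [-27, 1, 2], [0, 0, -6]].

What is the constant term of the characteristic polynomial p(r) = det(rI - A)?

-48

p(0) = det(0·I − A) = det(−A) = (−1)^3·det(A).
det(A) = 48, so p(0) = -48.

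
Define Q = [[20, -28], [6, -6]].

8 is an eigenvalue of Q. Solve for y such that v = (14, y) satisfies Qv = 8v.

6

We need (Q - 8I)v = 0.
Q - 8I = [[12, -28], [6, -14]].
Row 1: (12)·14 + (-28)·y = 0
Row 2: (6)·14 + (-14)·y = 0
Solving gives y = 6.
Check: Q·(14, 6) = (112, 48) = 8·(14, 6).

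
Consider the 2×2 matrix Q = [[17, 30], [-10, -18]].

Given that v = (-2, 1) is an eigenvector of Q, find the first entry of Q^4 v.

-32

First find the eigenvalue: Qv = (-4, 2) = 2·(-2, 1), so λ = 2.
Then Q^4 v = λ^4·v = 2^4·(-2, 1) = 16·(-2, 1) = (-32, 16).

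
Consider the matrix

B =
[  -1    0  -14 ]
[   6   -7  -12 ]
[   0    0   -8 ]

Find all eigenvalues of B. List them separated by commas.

-8, -7, -1

Compute the characteristic polynomial p(λ) = det(λI - B).
Cofactor expansion gives p(λ) = λ^3 + 16λ^2 + 71λ + 56.
Since p(-1) = 0, λ = -1 is a root.
Factor out (λ + 1): p(λ) = (λ + 1)·(λ^2 + 15λ + 56).
The quadratic factors as (λ + 8)·(λ + 7).
Eigenvalues: -8, -7, -1.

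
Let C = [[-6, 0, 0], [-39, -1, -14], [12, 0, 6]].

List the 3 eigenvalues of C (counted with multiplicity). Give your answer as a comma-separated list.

-6, -1, 6

The characteristic polynomial is p(λ) = det(λI - C).
Expanding the 3×3 determinant: p(λ) = λ^3 + λ^2 - 36λ - 36.
Since p(-1) = 0, λ = -1 is a root.
Dividing by (λ + 1) leaves λ^2 - 36.
The quadratic factors as (λ + 6)·(λ - 6).
Eigenvalues: -6, -1, 6.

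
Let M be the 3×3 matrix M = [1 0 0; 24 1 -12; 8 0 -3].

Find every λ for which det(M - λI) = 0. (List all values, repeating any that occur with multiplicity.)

-3, 1, 1

The characteristic polynomial is p(t) = det(tI - M).
Cofactor expansion gives p(t) = t^3 + t^2 - 5t + 3.
Rational-root test: t = 1 gives p(1) = 0.
Dividing by (t - 1) leaves t^2 + 2t - 3.
The quadratic factors as (t + 3)·(t - 1).
Eigenvalues: -3, 1, 1.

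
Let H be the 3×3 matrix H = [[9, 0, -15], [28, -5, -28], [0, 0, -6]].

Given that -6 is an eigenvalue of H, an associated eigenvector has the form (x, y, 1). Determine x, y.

We need (H + 6I)v = 0.
H + 6I = [[15, 0, -15], [28, 1, -28], [0, 0, 0]].
Row 1: (15)·x + (0)·y + (-15)·1 = 0
Row 2: (28)·x + (1)·y + (-28)·1 = 0
Row 3: (0)·x + (0)·y + (0)·1 = 0
Solving gives x = 1, y = 0.
Check: H·(1, 0, 1) = (-6, 0, -6) = -6·(1, 0, 1).

1, 0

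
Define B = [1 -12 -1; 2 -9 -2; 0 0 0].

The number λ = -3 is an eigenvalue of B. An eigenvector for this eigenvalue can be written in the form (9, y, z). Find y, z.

We need (B + 3I)v = 0.
B + 3I = [[4, -12, -1], [2, -6, -2], [0, 0, 3]].
Row 1: (4)·9 + (-12)·y + (-1)·z = 0
Row 2: (2)·9 + (-6)·y + (-2)·z = 0
Row 3: (0)·9 + (0)·y + (3)·z = 0
Solving gives y = 3, z = 0.
Check: B·(9, 3, 0) = (-27, -9, 0) = -3·(9, 3, 0).

3, 0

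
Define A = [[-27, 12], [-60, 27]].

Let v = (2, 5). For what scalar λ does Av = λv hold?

Compute Av: A·(2, 5) = (6, 15).
Since Av = λv, compare component 1: 6 = λ·2, so λ = 3.

3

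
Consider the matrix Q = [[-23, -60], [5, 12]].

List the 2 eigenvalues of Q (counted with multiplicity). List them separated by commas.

det(Q - λI) = (-23 - λ)(12 - λ) - (-60)·(5) = λ^2 + 11λ + 24.
This factors as (λ + 8)·(λ + 3) = 0.
Eigenvalues: -8, -3.

-8, -3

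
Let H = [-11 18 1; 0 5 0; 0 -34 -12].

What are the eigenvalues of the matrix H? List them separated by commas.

Compute the characteristic polynomial p(μ) = det(μI - H).
Expanding the 3×3 determinant: p(μ) = μ^3 + 18μ^2 + 17μ - 660.
Try μ = -11: p(-11) = 0, so -11 is a root.
Factor out (μ + 11): p(μ) = (μ + 11)·(μ^2 + 7μ - 60).
The quadratic factors as (μ + 12)·(μ - 5).
Eigenvalues: -12, -11, 5.

-12, -11, 5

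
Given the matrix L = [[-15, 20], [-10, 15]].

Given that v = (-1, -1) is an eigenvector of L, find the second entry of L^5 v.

First find the eigenvalue: Lv = (-5, -5) = 5·(-1, -1), so λ = 5.
Then L^5 v = λ^5·v = 5^5·(-1, -1) = 3125·(-1, -1) = (-3125, -3125).

-3125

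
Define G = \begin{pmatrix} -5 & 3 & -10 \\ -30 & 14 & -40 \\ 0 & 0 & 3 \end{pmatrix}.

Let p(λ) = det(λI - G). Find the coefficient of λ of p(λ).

p(λ) = λ^3 - 12λ^2 + 47λ - 60.
The coefficient of λ is 47.

47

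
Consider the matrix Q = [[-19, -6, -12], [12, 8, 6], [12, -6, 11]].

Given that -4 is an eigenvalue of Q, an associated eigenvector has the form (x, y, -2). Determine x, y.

We need (Q + 4I)v = 0.
Q + 4I = [[-15, -6, -12], [12, 12, 6], [12, -6, 15]].
Row 1: (-15)·x + (-6)·y + (-12)·-2 = 0
Row 2: (12)·x + (12)·y + (6)·-2 = 0
Row 3: (12)·x + (-6)·y + (15)·-2 = 0
Solving gives x = 2, y = -1.
Check: Q·(2, -1, -2) = (-8, 4, 8) = -4·(2, -1, -2).

2, -1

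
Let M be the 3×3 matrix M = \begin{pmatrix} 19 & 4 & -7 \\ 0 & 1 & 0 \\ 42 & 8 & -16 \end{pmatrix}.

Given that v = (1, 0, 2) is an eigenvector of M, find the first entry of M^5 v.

3125

First find the eigenvalue: Mv = (5, 0, 10) = 5·(1, 0, 2), so λ = 5.
Then M^5 v = λ^5·v = 5^5·(1, 0, 2) = 3125·(1, 0, 2) = (3125, 0, 6250).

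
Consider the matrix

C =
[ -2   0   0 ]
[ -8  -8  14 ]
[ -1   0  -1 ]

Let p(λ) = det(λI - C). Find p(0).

16

p(0) = det(0·I − C) = det(−C) = (−1)^3·det(C).
det(C) = -16, so p(0) = 16.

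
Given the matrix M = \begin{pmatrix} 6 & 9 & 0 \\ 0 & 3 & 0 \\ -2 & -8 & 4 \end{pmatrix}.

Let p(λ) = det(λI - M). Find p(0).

p(0) = det(0·I − M) = det(−M) = (−1)^3·det(M).
det(M) = 72, so p(0) = -72.

-72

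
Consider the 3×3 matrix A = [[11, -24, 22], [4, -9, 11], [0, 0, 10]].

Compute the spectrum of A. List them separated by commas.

-1, 3, 10

Compute the characteristic polynomial p(r) = det(rI - A).
Cofactor expansion gives p(r) = r^3 - 12r^2 + 17r + 30.
Try r = 3: p(3) = 0, so 3 is a root.
Dividing by (r - 3) leaves r^2 - 9r - 10.
The quadratic factors as (r + 1)·(r - 10).
Eigenvalues: -1, 3, 10.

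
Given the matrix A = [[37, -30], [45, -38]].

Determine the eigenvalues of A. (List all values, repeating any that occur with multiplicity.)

det(A - μI) = (37 - μ)(-38 - μ) - (-30)·(45) = μ^2 + μ - 56.
This factors as (μ + 8)·(μ - 7) = 0.
Eigenvalues: -8, 7.

-8, 7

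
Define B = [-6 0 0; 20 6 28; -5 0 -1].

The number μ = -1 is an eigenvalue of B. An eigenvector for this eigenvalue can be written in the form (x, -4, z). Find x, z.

We need (B + 1I)v = 0.
B + 1I = [[-5, 0, 0], [20, 7, 28], [-5, 0, 0]].
Row 1: (-5)·x + (0)·-4 + (0)·z = 0
Row 2: (20)·x + (7)·-4 + (28)·z = 0
Row 3: (-5)·x + (0)·-4 + (0)·z = 0
Solving gives x = 0, z = 1.
Check: B·(0, -4, 1) = (0, 4, -1) = -1·(0, -4, 1).

0, 1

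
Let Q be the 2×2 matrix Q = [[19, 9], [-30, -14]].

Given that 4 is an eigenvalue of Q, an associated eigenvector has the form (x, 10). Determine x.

We need (Q - 4I)v = 0.
Q - 4I = [[15, 9], [-30, -18]].
Row 1: (15)·x + (9)·10 = 0
Row 2: (-30)·x + (-18)·10 = 0
Solving gives x = -6.
Check: Q·(-6, 10) = (-24, 40) = 4·(-6, 10).

-6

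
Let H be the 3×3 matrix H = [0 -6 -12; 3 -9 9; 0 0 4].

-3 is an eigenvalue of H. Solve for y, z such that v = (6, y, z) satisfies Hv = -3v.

3, 0

We need (H + 3I)v = 0.
H + 3I = [[3, -6, -12], [3, -6, 9], [0, 0, 7]].
Row 1: (3)·6 + (-6)·y + (-12)·z = 0
Row 2: (3)·6 + (-6)·y + (9)·z = 0
Row 3: (0)·6 + (0)·y + (7)·z = 0
Solving gives y = 3, z = 0.
Check: H·(6, 3, 0) = (-18, -9, 0) = -3·(6, 3, 0).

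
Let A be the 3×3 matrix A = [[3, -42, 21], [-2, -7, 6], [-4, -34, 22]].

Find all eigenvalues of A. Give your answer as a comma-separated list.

3, 5, 10

Set up det(μI - A) = 0.
Cofactor expansion gives p(μ) = μ^3 - 18μ^2 + 95μ - 150.
Rational-root test: μ = 10 gives p(10) = 0.
Dividing by (μ - 10) leaves μ^2 - 8μ + 15.
The quadratic factors as (μ - 3)·(μ - 5).
Eigenvalues: 3, 5, 10.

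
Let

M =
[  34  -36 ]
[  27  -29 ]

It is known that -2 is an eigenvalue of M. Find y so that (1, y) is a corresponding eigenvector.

We need (M + 2I)v = 0.
M + 2I = [[36, -36], [27, -27]].
Row 1: (36)·1 + (-36)·y = 0
Row 2: (27)·1 + (-27)·y = 0
Solving gives y = 1.
Check: M·(1, 1) = (-2, -2) = -2·(1, 1).

1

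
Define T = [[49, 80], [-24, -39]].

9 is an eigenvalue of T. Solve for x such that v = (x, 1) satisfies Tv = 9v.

We need (T - 9I)v = 0.
T - 9I = [[40, 80], [-24, -48]].
Row 1: (40)·x + (80)·1 = 0
Row 2: (-24)·x + (-48)·1 = 0
Solving gives x = -2.
Check: T·(-2, 1) = (-18, 9) = 9·(-2, 1).

-2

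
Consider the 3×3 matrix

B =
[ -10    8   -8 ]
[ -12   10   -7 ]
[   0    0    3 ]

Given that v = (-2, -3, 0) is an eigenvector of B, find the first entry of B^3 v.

-16

First find the eigenvalue: Bv = (-4, -6, 0) = 2·(-2, -3, 0), so λ = 2.
Then B^3 v = λ^3·v = 2^3·(-2, -3, 0) = 8·(-2, -3, 0) = (-16, -24, 0).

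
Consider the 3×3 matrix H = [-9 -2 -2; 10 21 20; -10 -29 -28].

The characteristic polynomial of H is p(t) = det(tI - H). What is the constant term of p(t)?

-72

p(t) = t^3 + 16t^2 + 55t - 72.
The constant term is -72.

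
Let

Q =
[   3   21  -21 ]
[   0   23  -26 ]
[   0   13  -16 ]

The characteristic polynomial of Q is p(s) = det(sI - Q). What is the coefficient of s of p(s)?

p(s) = s^3 - 10s^2 - 9s + 90.
The coefficient of s is -9.

-9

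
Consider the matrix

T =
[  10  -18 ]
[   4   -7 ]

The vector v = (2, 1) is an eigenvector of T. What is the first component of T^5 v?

2

First find the eigenvalue: Tv = (2, 1) = 1·(2, 1), so λ = 1.
Then T^5 v = λ^5·v = 1^5·(2, 1) = 1·(2, 1) = (2, 1).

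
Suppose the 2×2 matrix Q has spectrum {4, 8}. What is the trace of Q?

12

trace(Q) is the sum of the eigenvalues: (4) + (8) = 12.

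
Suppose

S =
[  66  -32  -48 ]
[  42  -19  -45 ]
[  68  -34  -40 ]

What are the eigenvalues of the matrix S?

-6, 2, 11

Compute the characteristic polynomial p(lambda) = det(lambda·I - S).
Expanding along the first row, p(lambda) = lambda^3 - 7·lambda^2 - 56·lambda + 132.
Since p(-6) = 0, lambda = -6 is a root.
Dividing by (lambda + 6) leaves lambda^2 - 13·lambda + 22.
The quadratic factors as (lambda - 2)·(lambda - 11).
Eigenvalues: -6, 2, 11.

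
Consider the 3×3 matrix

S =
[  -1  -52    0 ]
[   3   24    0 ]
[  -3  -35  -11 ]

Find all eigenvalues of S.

-11, 11, 12

Set up det(rI - S) = 0.
Expanding the 3×3 determinant: p(r) = r^3 - 12r^2 - 121r + 1452.
Try r = -11: p(-11) = 0, so -11 is a root.
Dividing by (r + 11) leaves r^2 - 23r + 132.
The quadratic factors as (r - 11)·(r - 12).
Eigenvalues: -11, 11, 12.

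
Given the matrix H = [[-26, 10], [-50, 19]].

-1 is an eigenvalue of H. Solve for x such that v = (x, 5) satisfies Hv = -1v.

2

We need (H + 1I)v = 0.
H + 1I = [[-25, 10], [-50, 20]].
Row 1: (-25)·x + (10)·5 = 0
Row 2: (-50)·x + (20)·5 = 0
Solving gives x = 2.
Check: H·(2, 5) = (-2, -5) = -1·(2, 5).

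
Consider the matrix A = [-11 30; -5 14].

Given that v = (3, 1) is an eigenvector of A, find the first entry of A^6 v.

3

First find the eigenvalue: Av = (-3, -1) = -1·(3, 1), so λ = -1.
Then A^6 v = λ^6·v = (-1)^6·(3, 1) = 1·(3, 1) = (3, 1).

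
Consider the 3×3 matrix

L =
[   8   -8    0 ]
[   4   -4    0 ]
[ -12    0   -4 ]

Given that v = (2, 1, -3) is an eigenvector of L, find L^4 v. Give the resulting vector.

First find the eigenvalue: Lv = (8, 4, -12) = 4·(2, 1, -3), so λ = 4.
Then L^4 v = λ^4·v = 4^4·(2, 1, -3) = 256·(2, 1, -3) = (512, 256, -768).

(512, 256, -768)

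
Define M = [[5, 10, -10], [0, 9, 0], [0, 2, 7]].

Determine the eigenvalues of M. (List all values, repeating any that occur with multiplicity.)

5, 7, 9

Set up det(tI - M) = 0.
Cofactor expansion gives p(t) = t^3 - 21t^2 + 143t - 315.
Since p(5) = 0, t = 5 is a root.
Factor out (t - 5): p(t) = (t - 5)·(t^2 - 16t + 63).
The quadratic factors as (t - 7)·(t - 9).
Eigenvalues: 5, 7, 9.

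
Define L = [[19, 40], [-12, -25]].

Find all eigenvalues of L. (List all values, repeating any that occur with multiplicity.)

det(L - rI) = (19 - r)(-25 - r) - (40)·(-12) = r^2 + 6r + 5.
This factors as (r + 5)·(r + 1) = 0.
Eigenvalues: -5, -1.

-5, -1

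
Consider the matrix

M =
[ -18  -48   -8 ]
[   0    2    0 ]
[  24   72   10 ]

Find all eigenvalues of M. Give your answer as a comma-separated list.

-6, -2, 2

Compute the characteristic polynomial p(λ) = det(λI - M).
Expanding along the first row, p(λ) = λ^3 + 6λ^2 - 4λ - 24.
Try λ = 2: p(2) = 0, so 2 is a root.
Dividing by (λ - 2) leaves λ^2 + 8λ + 12.
The quadratic factors as (λ + 6)·(λ + 2).
Eigenvalues: -6, -2, 2.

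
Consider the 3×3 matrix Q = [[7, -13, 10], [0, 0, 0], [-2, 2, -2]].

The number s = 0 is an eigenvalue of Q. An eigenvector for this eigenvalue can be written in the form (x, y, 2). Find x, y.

-1, 1

We need (Q)v = 0.
Q = [[7, -13, 10], [0, 0, 0], [-2, 2, -2]].
Row 1: (7)·x + (-13)·y + (10)·2 = 0
Row 2: (0)·x + (0)·y + (0)·2 = 0
Row 3: (-2)·x + (2)·y + (-2)·2 = 0
Solving gives x = -1, y = 1.
Check: Q·(-1, 1, 2) = (0, 0, 0) = 0·(-1, 1, 2).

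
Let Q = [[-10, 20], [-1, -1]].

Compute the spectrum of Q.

-6, -5

det(Q - tI) = (-10 - t)(-1 - t) - (20)·(-1) = t^2 + 11t + 30.
This factors as (t + 6)·(t + 5) = 0.
Eigenvalues: -6, -5.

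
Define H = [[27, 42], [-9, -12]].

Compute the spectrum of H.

6, 9

det(H - λI) = (27 - λ)(-12 - λ) - (42)·(-9) = λ^2 - 15λ + 54.
This factors as (λ - 6)·(λ - 9) = 0.
Eigenvalues: 6, 9.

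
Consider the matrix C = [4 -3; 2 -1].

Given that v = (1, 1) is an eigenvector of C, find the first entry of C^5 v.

First find the eigenvalue: Cv = (1, 1) = 1·(1, 1), so λ = 1.
Then C^5 v = λ^5·v = 1^5·(1, 1) = 1·(1, 1) = (1, 1).

1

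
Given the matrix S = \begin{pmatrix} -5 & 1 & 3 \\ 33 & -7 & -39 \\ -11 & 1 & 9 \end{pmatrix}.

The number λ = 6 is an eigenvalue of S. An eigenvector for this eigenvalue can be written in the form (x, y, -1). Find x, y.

We need (S - 6I)v = 0.
S - 6I = [[-11, 1, 3], [33, -13, -39], [-11, 1, 3]].
Row 1: (-11)·x + (1)·y + (3)·-1 = 0
Row 2: (33)·x + (-13)·y + (-39)·-1 = 0
Row 3: (-11)·x + (1)·y + (3)·-1 = 0
Solving gives x = 0, y = 3.
Check: S·(0, 3, -1) = (0, 18, -6) = 6·(0, 3, -1).

0, 3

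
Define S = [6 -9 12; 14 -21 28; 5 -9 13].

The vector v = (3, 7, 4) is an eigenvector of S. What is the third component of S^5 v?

First find the eigenvalue: Sv = (3, 7, 4) = 1·(3, 7, 4), so λ = 1.
Then S^5 v = λ^5·v = 1^5·(3, 7, 4) = 1·(3, 7, 4) = (3, 7, 4).

4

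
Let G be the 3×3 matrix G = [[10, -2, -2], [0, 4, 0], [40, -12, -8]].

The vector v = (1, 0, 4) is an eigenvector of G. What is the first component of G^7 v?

First find the eigenvalue: Gv = (2, 0, 8) = 2·(1, 0, 4), so λ = 2.
Then G^7 v = λ^7·v = 2^7·(1, 0, 4) = 128·(1, 0, 4) = (128, 0, 512).

128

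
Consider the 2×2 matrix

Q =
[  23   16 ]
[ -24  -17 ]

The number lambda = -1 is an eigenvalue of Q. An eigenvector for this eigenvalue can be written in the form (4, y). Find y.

-6

We need (Q + 1I)v = 0.
Q + 1I = [[24, 16], [-24, -16]].
Row 1: (24)·4 + (16)·y = 0
Row 2: (-24)·4 + (-16)·y = 0
Solving gives y = -6.
Check: Q·(4, -6) = (-4, 6) = -1·(4, -6).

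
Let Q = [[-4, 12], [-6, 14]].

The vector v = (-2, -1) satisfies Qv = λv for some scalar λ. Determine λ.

Compute Qv: Q·(-2, -1) = (-4, -2).
Since Qv = λv, compare component 1: -4 = λ·-2, so λ = 2.

2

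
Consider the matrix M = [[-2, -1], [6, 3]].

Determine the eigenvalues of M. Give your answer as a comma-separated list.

det(M - λI) = (-2 - λ)(3 - λ) - (-1)·(6) = λ^2 - λ.
This factors as λ·(λ - 1) = 0.
Eigenvalues: 0, 1.

0, 1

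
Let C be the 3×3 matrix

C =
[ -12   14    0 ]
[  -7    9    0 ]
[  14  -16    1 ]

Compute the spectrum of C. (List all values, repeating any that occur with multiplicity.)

-5, 1, 2

Set up det(lambda·I - C) = 0.
Cofactor expansion gives p(lambda) = lambda^3 + 2·lambda^2 - 13·lambda + 10.
Rational-root test: lambda = 1 gives p(1) = 0.
Factor out (lambda - 1): p(lambda) = (lambda - 1)·(lambda^2 + 3·lambda - 10).
The quadratic factors as (lambda + 5)·(lambda - 2).
Eigenvalues: -5, 1, 2.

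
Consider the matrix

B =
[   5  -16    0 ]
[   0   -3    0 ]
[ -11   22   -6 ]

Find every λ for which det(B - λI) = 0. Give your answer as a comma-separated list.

-6, -3, 5

The characteristic polynomial is p(λ) = det(λI - B).
Expanding the 3×3 determinant: p(λ) = λ^3 + 4λ^2 - 27λ - 90.
Try λ = -6: p(-6) = 0, so -6 is a root.
Factor out (λ + 6): p(λ) = (λ + 6)·(λ^2 - 2λ - 15).
The quadratic factors as (λ + 3)·(λ - 5).
Eigenvalues: -6, -3, 5.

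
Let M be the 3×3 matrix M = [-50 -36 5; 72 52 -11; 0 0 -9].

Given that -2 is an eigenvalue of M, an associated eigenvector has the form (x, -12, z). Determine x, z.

We need (M + 2I)v = 0.
M + 2I = [[-48, -36, 5], [72, 54, -11], [0, 0, -7]].
Row 1: (-48)·x + (-36)·-12 + (5)·z = 0
Row 2: (72)·x + (54)·-12 + (-11)·z = 0
Row 3: (0)·x + (0)·-12 + (-7)·z = 0
Solving gives x = 9, z = 0.
Check: M·(9, -12, 0) = (-18, 24, 0) = -2·(9, -12, 0).

9, 0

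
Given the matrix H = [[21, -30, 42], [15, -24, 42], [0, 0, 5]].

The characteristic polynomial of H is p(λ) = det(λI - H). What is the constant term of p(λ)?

270

p(λ) = λ^3 - 2λ^2 - 69λ + 270.
The constant term is 270.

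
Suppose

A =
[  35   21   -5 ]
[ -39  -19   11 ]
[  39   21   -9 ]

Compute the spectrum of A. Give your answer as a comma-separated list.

The characteristic polynomial is p(λ) = det(λI - A).
Expanding the 3×3 determinant: p(λ) = λ^3 - 7λ^2 - 26λ + 72.
Rational-root test: λ = 2 gives p(2) = 0.
Factor out (λ - 2): p(λ) = (λ - 2)·(λ^2 - 5λ - 36).
The quadratic factors as (λ + 4)·(λ - 9).
Eigenvalues: -4, 2, 9.

-4, 2, 9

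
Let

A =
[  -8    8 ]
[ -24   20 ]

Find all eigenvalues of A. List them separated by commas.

det(A - tI) = (-8 - t)(20 - t) - (8)·(-24) = t^2 - 12t + 32.
This factors as (t - 4)·(t - 8) = 0.
Eigenvalues: 4, 8.

4, 8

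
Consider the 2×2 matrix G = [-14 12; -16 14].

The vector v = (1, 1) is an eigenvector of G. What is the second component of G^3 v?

First find the eigenvalue: Gv = (-2, -2) = -2·(1, 1), so λ = -2.
Then G^3 v = λ^3·v = (-2)^3·(1, 1) = -8·(1, 1) = (-8, -8).

-8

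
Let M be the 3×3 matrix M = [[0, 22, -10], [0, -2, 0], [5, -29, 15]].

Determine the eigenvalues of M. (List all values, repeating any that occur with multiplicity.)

-2, 5, 10

The characteristic polynomial is p(t) = det(tI - M).
Expanding the 3×3 determinant: p(t) = t^3 - 13t^2 + 20t + 100.
Since p(5) = 0, t = 5 is a root.
Factor out (t - 5): p(t) = (t - 5)·(t^2 - 8t - 20).
The quadratic factors as (t + 2)·(t - 10).
Eigenvalues: -2, 5, 10.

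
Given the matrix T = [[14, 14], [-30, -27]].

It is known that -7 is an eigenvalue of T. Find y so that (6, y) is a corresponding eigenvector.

-9

We need (T + 7I)v = 0.
T + 7I = [[21, 14], [-30, -20]].
Row 1: (21)·6 + (14)·y = 0
Row 2: (-30)·6 + (-20)·y = 0
Solving gives y = -9.
Check: T·(6, -9) = (-42, 63) = -7·(6, -9).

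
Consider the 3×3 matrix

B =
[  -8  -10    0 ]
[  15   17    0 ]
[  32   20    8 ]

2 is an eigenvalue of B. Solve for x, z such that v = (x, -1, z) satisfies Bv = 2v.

1, -2

We need (B - 2I)v = 0.
B - 2I = [[-10, -10, 0], [15, 15, 0], [32, 20, 6]].
Row 1: (-10)·x + (-10)·-1 + (0)·z = 0
Row 2: (15)·x + (15)·-1 + (0)·z = 0
Row 3: (32)·x + (20)·-1 + (6)·z = 0
Solving gives x = 1, z = -2.
Check: B·(1, -1, -2) = (2, -2, -4) = 2·(1, -1, -2).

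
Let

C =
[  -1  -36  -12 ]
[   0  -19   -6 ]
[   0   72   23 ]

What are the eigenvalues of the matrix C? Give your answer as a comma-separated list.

The characteristic polynomial is p(s) = det(sI - C).
Expanding the 3×3 determinant: p(s) = s^3 - 3s^2 - 9s - 5.
Since p(5) = 0, s = 5 is a root.
Dividing by (s - 5) leaves s^2 + 2s + 1.
The quadratic factor is (s + 1)^2.
Eigenvalues: -1, -1, 5.

-1, -1, 5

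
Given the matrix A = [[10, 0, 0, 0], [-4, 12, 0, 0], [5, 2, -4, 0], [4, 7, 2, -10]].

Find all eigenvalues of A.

-10, -4, 10, 12

A is lower triangular, so its eigenvalues are the diagonal entries.
Diagonal: 10, 12, -4, -10.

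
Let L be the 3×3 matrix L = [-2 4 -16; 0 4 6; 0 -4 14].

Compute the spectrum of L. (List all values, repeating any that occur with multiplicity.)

-2, 8, 10

Compute the characteristic polynomial p(t) = det(tI - L).
Expanding the 3×3 determinant: p(t) = t^3 - 16t^2 + 44t + 160.
Rational-root test: t = -2 gives p(-2) = 0.
Dividing by (t + 2) leaves t^2 - 18t + 80.
The quadratic factors as (t - 8)·(t - 10).
Eigenvalues: -2, 8, 10.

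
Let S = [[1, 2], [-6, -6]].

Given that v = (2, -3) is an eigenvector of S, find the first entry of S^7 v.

-256

First find the eigenvalue: Sv = (-4, 6) = -2·(2, -3), so λ = -2.
Then S^7 v = λ^7·v = (-2)^7·(2, -3) = -128·(2, -3) = (-256, 384).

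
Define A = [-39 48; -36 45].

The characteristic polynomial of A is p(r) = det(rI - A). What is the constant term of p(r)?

p(r) = r^2 - 6r - 27.
The constant term is -27.

-27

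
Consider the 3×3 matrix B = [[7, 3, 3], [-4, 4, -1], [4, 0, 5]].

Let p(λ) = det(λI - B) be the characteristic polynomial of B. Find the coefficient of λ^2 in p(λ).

-16

The coefficient of λ^2 of det(λI - B) is −trace(B).
trace(B) = (7) + (4) + (5) = 16, so the coefficient is -16.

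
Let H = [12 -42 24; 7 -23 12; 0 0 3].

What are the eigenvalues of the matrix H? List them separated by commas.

Set up det(μI - H) = 0.
Expanding the 3×3 determinant: p(μ) = μ^3 + 8μ^2 - 15μ - 54.
Since p(-2) = 0, μ = -2 is a root.
Factor out (μ + 2): p(μ) = (μ + 2)·(μ^2 + 6μ - 27).
The quadratic factors as (μ + 9)·(μ - 3).
Eigenvalues: -9, -2, 3.

-9, -2, 3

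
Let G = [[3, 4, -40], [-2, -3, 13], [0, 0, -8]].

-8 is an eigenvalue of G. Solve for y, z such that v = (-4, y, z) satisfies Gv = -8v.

1, -1

We need (G + 8I)v = 0.
G + 8I = [[11, 4, -40], [-2, 5, 13], [0, 0, 0]].
Row 1: (11)·-4 + (4)·y + (-40)·z = 0
Row 2: (-2)·-4 + (5)·y + (13)·z = 0
Row 3: (0)·-4 + (0)·y + (0)·z = 0
Solving gives y = 1, z = -1.
Check: G·(-4, 1, -1) = (32, -8, 8) = -8·(-4, 1, -1).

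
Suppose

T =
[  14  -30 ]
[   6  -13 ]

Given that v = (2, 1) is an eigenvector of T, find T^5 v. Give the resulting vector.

First find the eigenvalue: Tv = (-2, -1) = -1·(2, 1), so λ = -1.
Then T^5 v = λ^5·v = (-1)^5·(2, 1) = -1·(2, 1) = (-2, -1).

(-2, -1)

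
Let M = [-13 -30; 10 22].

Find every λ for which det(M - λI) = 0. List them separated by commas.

2, 7

det(M - lambda·I) = (-13 - lambda)(22 - lambda) - (-30)·(10) = lambda^2 - 9·lambda + 14.
This factors as (lambda - 2)·(lambda - 7) = 0.
Eigenvalues: 2, 7.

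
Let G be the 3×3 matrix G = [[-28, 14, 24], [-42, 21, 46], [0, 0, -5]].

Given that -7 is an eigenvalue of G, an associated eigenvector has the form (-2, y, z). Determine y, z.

We need (G + 7I)v = 0.
G + 7I = [[-21, 14, 24], [-42, 28, 46], [0, 0, 2]].
Row 1: (-21)·-2 + (14)·y + (24)·z = 0
Row 2: (-42)·-2 + (28)·y + (46)·z = 0
Row 3: (0)·-2 + (0)·y + (2)·z = 0
Solving gives y = -3, z = 0.
Check: G·(-2, -3, 0) = (14, 21, 0) = -7·(-2, -3, 0).

-3, 0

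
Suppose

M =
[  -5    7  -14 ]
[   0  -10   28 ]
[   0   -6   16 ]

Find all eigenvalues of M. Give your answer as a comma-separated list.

Set up det(rI - M) = 0.
Cofactor expansion gives p(r) = r^3 - r^2 - 22r + 40.
Try r = 2: p(2) = 0, so 2 is a root.
Factor out (r - 2): p(r) = (r - 2)·(r^2 + r - 20).
The quadratic factors as (r + 5)·(r - 4).
Eigenvalues: -5, 2, 4.

-5, 2, 4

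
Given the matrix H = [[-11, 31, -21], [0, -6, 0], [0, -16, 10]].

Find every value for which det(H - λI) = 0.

-11, -6, 10

Set up det(λI - H) = 0.
Cofactor expansion gives p(λ) = λ^3 + 7λ^2 - 104λ - 660.
Rational-root test: λ = -6 gives p(-6) = 0.
Factor out (λ + 6): p(λ) = (λ + 6)·(λ^2 + λ - 110).
The quadratic factors as (λ + 11)·(λ - 10).
Eigenvalues: -11, -6, 10.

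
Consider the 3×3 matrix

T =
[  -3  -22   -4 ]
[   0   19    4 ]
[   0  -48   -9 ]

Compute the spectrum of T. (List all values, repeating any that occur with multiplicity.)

Set up det(sI - T) = 0.
Cofactor expansion gives p(s) = s^3 - 7s^2 - 9s + 63.
Since p(-3) = 0, s = -3 is a root.
Factor out (s + 3): p(s) = (s + 3)·(s^2 - 10s + 21).
The quadratic factors as (s - 3)·(s - 7).
Eigenvalues: -3, 3, 7.

-3, 3, 7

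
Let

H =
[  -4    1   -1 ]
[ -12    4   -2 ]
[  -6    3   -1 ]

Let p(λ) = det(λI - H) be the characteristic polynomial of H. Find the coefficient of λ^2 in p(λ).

1

The coefficient of λ^2 of det(λI - H) is −trace(H).
trace(H) = (-4) + (4) + (-1) = -1, so the coefficient is 1.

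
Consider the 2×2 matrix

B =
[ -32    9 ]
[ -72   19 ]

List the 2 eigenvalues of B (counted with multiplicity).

-8, -5

det(B - rI) = (-32 - r)(19 - r) - (9)·(-72) = r^2 + 13r + 40.
This factors as (r + 8)·(r + 5) = 0.
Eigenvalues: -8, -5.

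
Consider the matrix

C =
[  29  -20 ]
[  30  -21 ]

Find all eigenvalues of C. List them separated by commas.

det(C - lambda·I) = (29 - lambda)(-21 - lambda) - (-20)·(30) = lambda^2 - 8·lambda - 9.
This factors as (lambda + 1)·(lambda - 9) = 0.
Eigenvalues: -1, 9.

-1, 9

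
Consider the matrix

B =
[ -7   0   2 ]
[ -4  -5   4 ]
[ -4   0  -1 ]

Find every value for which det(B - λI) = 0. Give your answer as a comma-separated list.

Compute the characteristic polynomial p(t) = det(tI - B).
Expanding along the first row, p(t) = t^3 + 13t^2 + 55t + 75.
Since p(-5) = 0, t = -5 is a root.
Factor out (t + 5): p(t) = (t + 5)·(t^2 + 8t + 15).
The quadratic factors as (t + 5)·(t + 3).
Eigenvalues: -5, -5, -3.

-5, -5, -3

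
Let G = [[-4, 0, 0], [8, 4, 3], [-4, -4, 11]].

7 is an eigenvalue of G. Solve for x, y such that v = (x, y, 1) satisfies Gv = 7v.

0, 1

We need (G - 7I)v = 0.
G - 7I = [[-11, 0, 0], [8, -3, 3], [-4, -4, 4]].
Row 1: (-11)·x + (0)·y + (0)·1 = 0
Row 2: (8)·x + (-3)·y + (3)·1 = 0
Row 3: (-4)·x + (-4)·y + (4)·1 = 0
Solving gives x = 0, y = 1.
Check: G·(0, 1, 1) = (0, 7, 7) = 7·(0, 1, 1).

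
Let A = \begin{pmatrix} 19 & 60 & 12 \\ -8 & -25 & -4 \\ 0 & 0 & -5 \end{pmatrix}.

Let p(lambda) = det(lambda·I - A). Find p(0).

p(0) = det(0·I − A) = det(−A) = (−1)^3·det(A).
det(A) = -25, so p(0) = 25.

25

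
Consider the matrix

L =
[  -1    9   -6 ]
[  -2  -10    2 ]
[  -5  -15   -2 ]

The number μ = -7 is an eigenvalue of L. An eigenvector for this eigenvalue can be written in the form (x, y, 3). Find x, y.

We need (L + 7I)v = 0.
L + 7I = [[6, 9, -6], [-2, -3, 2], [-5, -15, 5]].
Row 1: (6)·x + (9)·y + (-6)·3 = 0
Row 2: (-2)·x + (-3)·y + (2)·3 = 0
Row 3: (-5)·x + (-15)·y + (5)·3 = 0
Solving gives x = 3, y = 0.
Check: L·(3, 0, 3) = (-21, 0, -21) = -7·(3, 0, 3).

3, 0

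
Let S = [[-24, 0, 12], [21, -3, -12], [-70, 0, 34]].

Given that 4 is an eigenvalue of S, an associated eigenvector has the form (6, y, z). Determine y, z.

We need (S - 4I)v = 0.
S - 4I = [[-28, 0, 12], [21, -7, -12], [-70, 0, 30]].
Row 1: (-28)·6 + (0)·y + (12)·z = 0
Row 2: (21)·6 + (-7)·y + (-12)·z = 0
Row 3: (-70)·6 + (0)·y + (30)·z = 0
Solving gives y = -6, z = 14.
Check: S·(6, -6, 14) = (24, -24, 56) = 4·(6, -6, 14).

-6, 14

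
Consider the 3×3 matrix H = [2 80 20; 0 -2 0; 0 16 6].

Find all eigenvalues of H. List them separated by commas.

The characteristic polynomial is p(μ) = det(μI - H).
Expanding the 3×3 determinant: p(μ) = μ^3 - 6μ^2 - 4μ + 24.
Since p(-2) = 0, μ = -2 is a root.
Factor out (μ + 2): p(μ) = (μ + 2)·(μ^2 - 8μ + 12).
The quadratic factors as (μ - 2)·(μ - 6).
Eigenvalues: -2, 2, 6.

-2, 2, 6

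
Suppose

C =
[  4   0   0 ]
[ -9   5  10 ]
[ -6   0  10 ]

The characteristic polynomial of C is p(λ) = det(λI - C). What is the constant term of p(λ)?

-200

p(λ) = λ^3 - 19λ^2 + 110λ - 200.
The constant term is -200.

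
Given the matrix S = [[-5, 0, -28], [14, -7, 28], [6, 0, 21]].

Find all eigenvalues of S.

The characteristic polynomial is p(s) = det(sI - S).
Cofactor expansion gives p(s) = s^3 - 9s^2 - 49s + 441.
Since p(9) = 0, s = 9 is a root.
Dividing by (s - 9) leaves s^2 - 49.
The quadratic factors as (s + 7)·(s - 7).
Eigenvalues: -7, 7, 9.

-7, 7, 9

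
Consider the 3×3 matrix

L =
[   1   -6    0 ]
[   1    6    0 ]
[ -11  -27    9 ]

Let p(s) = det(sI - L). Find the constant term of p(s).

-108

p(s) = s^3 - 16s^2 + 75s - 108.
The constant term is -108.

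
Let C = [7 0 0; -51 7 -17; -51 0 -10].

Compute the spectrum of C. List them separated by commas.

Set up det(tI - C) = 0.
Cofactor expansion gives p(t) = t^3 - 4t^2 - 91t + 490.
Try t = -10: p(-10) = 0, so -10 is a root.
Dividing by (t + 10) leaves t^2 - 14t + 49.
The quadratic factor is (t - 7)^2.
Eigenvalues: -10, 7, 7.

-10, 7, 7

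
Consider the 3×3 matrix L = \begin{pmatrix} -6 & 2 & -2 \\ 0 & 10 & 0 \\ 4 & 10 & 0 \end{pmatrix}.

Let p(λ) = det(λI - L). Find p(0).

-80

p(0) = det(0·I − L) = det(−L) = (−1)^3·det(L).
det(L) = 80, so p(0) = -80.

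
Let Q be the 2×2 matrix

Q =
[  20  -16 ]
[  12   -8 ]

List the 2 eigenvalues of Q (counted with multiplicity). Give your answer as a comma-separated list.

det(Q - tI) = (20 - t)(-8 - t) - (-16)·(12) = t^2 - 12t + 32.
This factors as (t - 4)·(t - 8) = 0.
Eigenvalues: 4, 8.

4, 8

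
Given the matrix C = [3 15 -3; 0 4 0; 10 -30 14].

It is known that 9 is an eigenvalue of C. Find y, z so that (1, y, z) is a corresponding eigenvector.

0, -2

We need (C - 9I)v = 0.
C - 9I = [[-6, 15, -3], [0, -5, 0], [10, -30, 5]].
Row 1: (-6)·1 + (15)·y + (-3)·z = 0
Row 2: (0)·1 + (-5)·y + (0)·z = 0
Row 3: (10)·1 + (-30)·y + (5)·z = 0
Solving gives y = 0, z = -2.
Check: C·(1, 0, -2) = (9, 0, -18) = 9·(1, 0, -2).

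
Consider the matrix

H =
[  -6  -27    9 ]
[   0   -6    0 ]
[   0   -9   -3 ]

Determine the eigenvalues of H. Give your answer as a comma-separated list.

-6, -6, -3

The characteristic polynomial is p(λ) = det(λI - H).
Cofactor expansion gives p(λ) = λ^3 + 15λ^2 + 72λ + 108.
Rational-root test: λ = -3 gives p(-3) = 0.
Dividing by (λ + 3) leaves λ^2 + 12λ + 36.
The quadratic factor is (λ + 6)^2.
Eigenvalues: -6, -6, -3.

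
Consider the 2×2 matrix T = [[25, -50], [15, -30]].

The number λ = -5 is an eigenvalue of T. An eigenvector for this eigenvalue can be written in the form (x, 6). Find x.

We need (T + 5I)v = 0.
T + 5I = [[30, -50], [15, -25]].
Row 1: (30)·x + (-50)·6 = 0
Row 2: (15)·x + (-25)·6 = 0
Solving gives x = 10.
Check: T·(10, 6) = (-50, -30) = -5·(10, 6).

10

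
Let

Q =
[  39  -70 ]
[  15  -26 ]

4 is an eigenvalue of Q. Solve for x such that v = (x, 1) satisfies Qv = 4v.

We need (Q - 4I)v = 0.
Q - 4I = [[35, -70], [15, -30]].
Row 1: (35)·x + (-70)·1 = 0
Row 2: (15)·x + (-30)·1 = 0
Solving gives x = 2.
Check: Q·(2, 1) = (8, 4) = 4·(2, 1).

2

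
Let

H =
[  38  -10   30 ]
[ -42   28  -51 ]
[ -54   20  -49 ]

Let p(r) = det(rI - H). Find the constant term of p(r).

p(r) = r^3 - 17r^2 + 50r + 176.
The constant term is 176.

176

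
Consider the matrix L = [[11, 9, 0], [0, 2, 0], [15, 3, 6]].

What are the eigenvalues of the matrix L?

2, 6, 11

The characteristic polynomial is p(lambda) = det(lambda·I - L).
Expanding along the first row, p(lambda) = lambda^3 - 19·lambda^2 + 100·lambda - 132.
Since p(2) = 0, lambda = 2 is a root.
Factor out (lambda - 2): p(lambda) = (lambda - 2)·(lambda^2 - 17·lambda + 66).
The quadratic factors as (lambda - 6)·(lambda - 11).
Eigenvalues: 2, 6, 11.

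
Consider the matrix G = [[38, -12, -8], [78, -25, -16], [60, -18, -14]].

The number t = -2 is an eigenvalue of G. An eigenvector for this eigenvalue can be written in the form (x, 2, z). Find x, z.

1, 2

We need (G + 2I)v = 0.
G + 2I = [[40, -12, -8], [78, -23, -16], [60, -18, -12]].
Row 1: (40)·x + (-12)·2 + (-8)·z = 0
Row 2: (78)·x + (-23)·2 + (-16)·z = 0
Row 3: (60)·x + (-18)·2 + (-12)·z = 0
Solving gives x = 1, z = 2.
Check: G·(1, 2, 2) = (-2, -4, -4) = -2·(1, 2, 2).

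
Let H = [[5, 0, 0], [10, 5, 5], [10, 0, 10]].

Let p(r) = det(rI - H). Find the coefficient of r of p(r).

p(r) = r^3 - 20r^2 + 125r - 250.
The coefficient of r is 125.

125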